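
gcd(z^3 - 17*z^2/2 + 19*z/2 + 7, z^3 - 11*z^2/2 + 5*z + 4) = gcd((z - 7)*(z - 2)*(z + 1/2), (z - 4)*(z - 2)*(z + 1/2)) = z^2 - 3*z/2 - 1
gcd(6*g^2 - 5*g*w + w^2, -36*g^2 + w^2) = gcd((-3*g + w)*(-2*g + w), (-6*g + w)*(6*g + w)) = 1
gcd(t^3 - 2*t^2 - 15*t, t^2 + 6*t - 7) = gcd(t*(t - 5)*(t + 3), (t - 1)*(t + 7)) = 1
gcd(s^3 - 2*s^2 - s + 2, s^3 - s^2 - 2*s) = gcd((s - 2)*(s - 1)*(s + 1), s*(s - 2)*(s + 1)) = s^2 - s - 2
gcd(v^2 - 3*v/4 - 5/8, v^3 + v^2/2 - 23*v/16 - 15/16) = v - 5/4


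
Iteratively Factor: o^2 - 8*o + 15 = (o - 5)*(o - 3)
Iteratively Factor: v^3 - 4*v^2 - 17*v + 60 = (v - 5)*(v^2 + v - 12) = (v - 5)*(v - 3)*(v + 4)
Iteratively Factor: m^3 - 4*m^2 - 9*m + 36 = (m + 3)*(m^2 - 7*m + 12) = (m - 4)*(m + 3)*(m - 3)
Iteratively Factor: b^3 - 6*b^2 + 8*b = (b)*(b^2 - 6*b + 8) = b*(b - 4)*(b - 2)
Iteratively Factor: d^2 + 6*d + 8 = (d + 2)*(d + 4)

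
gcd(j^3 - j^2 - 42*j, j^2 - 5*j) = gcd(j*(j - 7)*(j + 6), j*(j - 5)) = j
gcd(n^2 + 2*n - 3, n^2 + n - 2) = n - 1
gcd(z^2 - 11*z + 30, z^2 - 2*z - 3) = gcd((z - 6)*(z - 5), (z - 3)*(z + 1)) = 1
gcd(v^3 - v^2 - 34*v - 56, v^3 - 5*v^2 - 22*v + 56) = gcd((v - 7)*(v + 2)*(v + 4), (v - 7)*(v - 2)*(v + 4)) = v^2 - 3*v - 28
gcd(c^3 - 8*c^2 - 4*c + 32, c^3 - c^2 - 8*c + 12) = c - 2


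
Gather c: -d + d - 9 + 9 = 0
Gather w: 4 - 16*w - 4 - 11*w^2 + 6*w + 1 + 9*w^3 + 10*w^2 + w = 9*w^3 - w^2 - 9*w + 1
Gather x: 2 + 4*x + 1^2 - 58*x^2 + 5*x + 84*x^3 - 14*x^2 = 84*x^3 - 72*x^2 + 9*x + 3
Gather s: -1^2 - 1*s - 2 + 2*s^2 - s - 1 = 2*s^2 - 2*s - 4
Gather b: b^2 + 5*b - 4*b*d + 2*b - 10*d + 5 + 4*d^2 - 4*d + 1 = b^2 + b*(7 - 4*d) + 4*d^2 - 14*d + 6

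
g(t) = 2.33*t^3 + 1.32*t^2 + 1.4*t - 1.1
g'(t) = 6.99*t^2 + 2.64*t + 1.4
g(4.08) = 184.83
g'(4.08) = 128.53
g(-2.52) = -33.53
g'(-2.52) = 39.14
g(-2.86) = -48.81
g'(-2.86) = 51.03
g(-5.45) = -346.70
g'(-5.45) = 194.63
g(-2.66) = -39.34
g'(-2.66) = 43.84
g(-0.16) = -1.30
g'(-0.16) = 1.16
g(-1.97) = -16.55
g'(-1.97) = 23.33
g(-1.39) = -6.75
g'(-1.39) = 11.24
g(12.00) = 4232.02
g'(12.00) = 1039.64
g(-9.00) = -1605.35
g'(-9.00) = 543.83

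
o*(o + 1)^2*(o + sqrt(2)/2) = o^4 + sqrt(2)*o^3/2 + 2*o^3 + o^2 + sqrt(2)*o^2 + sqrt(2)*o/2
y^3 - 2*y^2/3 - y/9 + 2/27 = (y - 2/3)*(y - 1/3)*(y + 1/3)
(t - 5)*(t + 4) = t^2 - t - 20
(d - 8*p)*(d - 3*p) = d^2 - 11*d*p + 24*p^2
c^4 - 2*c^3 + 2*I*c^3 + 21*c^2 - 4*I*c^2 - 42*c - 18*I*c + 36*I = (c - 2)*(c - 3*I)*(c - I)*(c + 6*I)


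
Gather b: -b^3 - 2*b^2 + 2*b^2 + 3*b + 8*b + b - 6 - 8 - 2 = -b^3 + 12*b - 16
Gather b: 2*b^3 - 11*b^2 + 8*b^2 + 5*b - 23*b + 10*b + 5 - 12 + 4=2*b^3 - 3*b^2 - 8*b - 3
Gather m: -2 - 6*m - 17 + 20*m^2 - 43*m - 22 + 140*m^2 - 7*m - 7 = 160*m^2 - 56*m - 48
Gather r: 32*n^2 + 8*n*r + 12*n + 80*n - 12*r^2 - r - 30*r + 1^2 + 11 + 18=32*n^2 + 92*n - 12*r^2 + r*(8*n - 31) + 30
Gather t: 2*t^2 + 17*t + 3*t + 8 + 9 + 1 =2*t^2 + 20*t + 18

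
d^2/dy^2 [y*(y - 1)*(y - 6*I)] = 6*y - 2 - 12*I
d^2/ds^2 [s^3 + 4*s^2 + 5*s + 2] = 6*s + 8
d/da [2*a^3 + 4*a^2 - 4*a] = 6*a^2 + 8*a - 4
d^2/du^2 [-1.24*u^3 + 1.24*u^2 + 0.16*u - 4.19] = 2.48 - 7.44*u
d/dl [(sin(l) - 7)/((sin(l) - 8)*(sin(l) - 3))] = (14*sin(l) + cos(l)^2 - 54)*cos(l)/((sin(l) - 8)^2*(sin(l) - 3)^2)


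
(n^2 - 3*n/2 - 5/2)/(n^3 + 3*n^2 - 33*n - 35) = (n - 5/2)/(n^2 + 2*n - 35)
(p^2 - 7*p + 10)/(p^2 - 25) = (p - 2)/(p + 5)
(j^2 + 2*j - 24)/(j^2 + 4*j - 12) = (j - 4)/(j - 2)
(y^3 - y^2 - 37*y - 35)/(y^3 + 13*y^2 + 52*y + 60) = (y^2 - 6*y - 7)/(y^2 + 8*y + 12)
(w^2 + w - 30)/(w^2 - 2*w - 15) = (w + 6)/(w + 3)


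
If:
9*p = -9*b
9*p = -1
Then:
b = 1/9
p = -1/9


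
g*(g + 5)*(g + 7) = g^3 + 12*g^2 + 35*g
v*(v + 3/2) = v^2 + 3*v/2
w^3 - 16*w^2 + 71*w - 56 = (w - 8)*(w - 7)*(w - 1)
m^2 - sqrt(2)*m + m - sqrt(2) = (m + 1)*(m - sqrt(2))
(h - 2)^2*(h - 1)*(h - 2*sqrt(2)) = h^4 - 5*h^3 - 2*sqrt(2)*h^3 + 8*h^2 + 10*sqrt(2)*h^2 - 16*sqrt(2)*h - 4*h + 8*sqrt(2)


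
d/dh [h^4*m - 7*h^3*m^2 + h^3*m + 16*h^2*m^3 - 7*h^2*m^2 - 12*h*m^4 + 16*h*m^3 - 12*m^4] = m*(4*h^3 - 21*h^2*m + 3*h^2 + 32*h*m^2 - 14*h*m - 12*m^3 + 16*m^2)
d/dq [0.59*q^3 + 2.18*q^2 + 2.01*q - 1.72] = 1.77*q^2 + 4.36*q + 2.01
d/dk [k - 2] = 1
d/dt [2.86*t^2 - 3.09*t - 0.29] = 5.72*t - 3.09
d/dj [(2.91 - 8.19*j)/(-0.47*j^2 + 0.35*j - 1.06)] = (-3.8493*j^2 + 2.7354*j + 7.6629)/(0.2209*j^4 - 0.329*j^3 + 1.1189*j^2 - 0.742*j + 1.1236)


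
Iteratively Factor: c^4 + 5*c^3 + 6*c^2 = (c + 2)*(c^3 + 3*c^2) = c*(c + 2)*(c^2 + 3*c) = c^2*(c + 2)*(c + 3)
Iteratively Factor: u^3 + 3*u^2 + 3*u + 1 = (u + 1)*(u^2 + 2*u + 1) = (u + 1)^2*(u + 1)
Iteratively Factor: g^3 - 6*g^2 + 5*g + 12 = (g - 3)*(g^2 - 3*g - 4) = (g - 3)*(g + 1)*(g - 4)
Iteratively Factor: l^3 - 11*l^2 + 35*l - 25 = (l - 1)*(l^2 - 10*l + 25) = (l - 5)*(l - 1)*(l - 5)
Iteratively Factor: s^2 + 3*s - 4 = (s - 1)*(s + 4)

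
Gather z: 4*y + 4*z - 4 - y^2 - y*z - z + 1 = -y^2 + 4*y + z*(3 - y) - 3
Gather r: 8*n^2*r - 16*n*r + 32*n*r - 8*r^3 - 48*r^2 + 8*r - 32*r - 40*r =-8*r^3 - 48*r^2 + r*(8*n^2 + 16*n - 64)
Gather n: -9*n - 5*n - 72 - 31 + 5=-14*n - 98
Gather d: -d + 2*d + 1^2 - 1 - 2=d - 2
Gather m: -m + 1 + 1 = 2 - m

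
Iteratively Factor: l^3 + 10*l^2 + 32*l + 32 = (l + 2)*(l^2 + 8*l + 16) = (l + 2)*(l + 4)*(l + 4)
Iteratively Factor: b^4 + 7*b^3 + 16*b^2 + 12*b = (b + 2)*(b^3 + 5*b^2 + 6*b) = b*(b + 2)*(b^2 + 5*b + 6) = b*(b + 2)*(b + 3)*(b + 2)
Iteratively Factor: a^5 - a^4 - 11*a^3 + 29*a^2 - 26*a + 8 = (a + 4)*(a^4 - 5*a^3 + 9*a^2 - 7*a + 2) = (a - 1)*(a + 4)*(a^3 - 4*a^2 + 5*a - 2) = (a - 1)^2*(a + 4)*(a^2 - 3*a + 2) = (a - 1)^3*(a + 4)*(a - 2)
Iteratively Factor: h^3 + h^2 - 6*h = (h + 3)*(h^2 - 2*h) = (h - 2)*(h + 3)*(h)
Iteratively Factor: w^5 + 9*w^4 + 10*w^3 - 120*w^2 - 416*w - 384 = (w + 2)*(w^4 + 7*w^3 - 4*w^2 - 112*w - 192) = (w + 2)*(w + 4)*(w^3 + 3*w^2 - 16*w - 48) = (w + 2)*(w + 4)^2*(w^2 - w - 12) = (w - 4)*(w + 2)*(w + 4)^2*(w + 3)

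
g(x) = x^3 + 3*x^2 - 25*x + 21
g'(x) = 3*x^2 + 6*x - 25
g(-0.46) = 33.04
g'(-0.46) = -27.13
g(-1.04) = 49.12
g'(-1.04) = -28.00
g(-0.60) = 36.86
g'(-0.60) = -27.52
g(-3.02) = 96.32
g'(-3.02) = -15.76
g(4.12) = 38.86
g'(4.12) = 50.64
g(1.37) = -5.05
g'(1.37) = -11.15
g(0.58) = 7.70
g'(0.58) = -20.51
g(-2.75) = 91.64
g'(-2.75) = -18.81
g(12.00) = 1881.00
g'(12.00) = 479.00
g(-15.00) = -2304.00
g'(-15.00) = 560.00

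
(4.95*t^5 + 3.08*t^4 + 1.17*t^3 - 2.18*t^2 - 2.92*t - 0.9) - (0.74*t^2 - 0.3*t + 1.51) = 4.95*t^5 + 3.08*t^4 + 1.17*t^3 - 2.92*t^2 - 2.62*t - 2.41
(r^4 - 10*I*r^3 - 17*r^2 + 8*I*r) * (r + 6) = r^5 + 6*r^4 - 10*I*r^4 - 17*r^3 - 60*I*r^3 - 102*r^2 + 8*I*r^2 + 48*I*r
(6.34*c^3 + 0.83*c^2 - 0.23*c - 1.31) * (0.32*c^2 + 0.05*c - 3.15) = 2.0288*c^5 + 0.5826*c^4 - 20.0031*c^3 - 3.0452*c^2 + 0.659*c + 4.1265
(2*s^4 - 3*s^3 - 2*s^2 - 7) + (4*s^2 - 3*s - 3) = 2*s^4 - 3*s^3 + 2*s^2 - 3*s - 10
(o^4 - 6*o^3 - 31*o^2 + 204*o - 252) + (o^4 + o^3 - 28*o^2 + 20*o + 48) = 2*o^4 - 5*o^3 - 59*o^2 + 224*o - 204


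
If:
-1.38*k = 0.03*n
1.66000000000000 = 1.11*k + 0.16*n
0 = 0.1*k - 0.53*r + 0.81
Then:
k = -0.27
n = 12.22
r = 1.48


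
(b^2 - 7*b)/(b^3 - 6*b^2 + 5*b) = (b - 7)/(b^2 - 6*b + 5)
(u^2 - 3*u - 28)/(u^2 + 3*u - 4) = (u - 7)/(u - 1)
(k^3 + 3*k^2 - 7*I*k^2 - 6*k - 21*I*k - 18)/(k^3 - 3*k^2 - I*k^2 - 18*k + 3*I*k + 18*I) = (k - 6*I)/(k - 6)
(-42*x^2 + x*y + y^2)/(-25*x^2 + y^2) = (42*x^2 - x*y - y^2)/(25*x^2 - y^2)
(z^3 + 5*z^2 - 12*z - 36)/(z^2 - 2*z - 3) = (z^2 + 8*z + 12)/(z + 1)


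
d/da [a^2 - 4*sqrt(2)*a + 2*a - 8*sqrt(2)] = 2*a - 4*sqrt(2) + 2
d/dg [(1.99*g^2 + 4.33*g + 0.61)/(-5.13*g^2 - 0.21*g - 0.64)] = (21.795*g^2 + 3.7114*g - 2.6431)/(26.3169*g^4 + 2.1546*g^3 + 6.6105*g^2 + 0.2688*g + 0.4096)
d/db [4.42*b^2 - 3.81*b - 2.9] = 8.84*b - 3.81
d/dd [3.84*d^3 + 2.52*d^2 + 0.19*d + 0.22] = 11.52*d^2 + 5.04*d + 0.19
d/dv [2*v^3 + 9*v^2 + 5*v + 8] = 6*v^2 + 18*v + 5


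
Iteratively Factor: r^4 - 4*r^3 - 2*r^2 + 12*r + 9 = (r + 1)*(r^3 - 5*r^2 + 3*r + 9) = (r + 1)^2*(r^2 - 6*r + 9) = (r - 3)*(r + 1)^2*(r - 3)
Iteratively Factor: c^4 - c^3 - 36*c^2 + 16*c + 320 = (c - 4)*(c^3 + 3*c^2 - 24*c - 80) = (c - 5)*(c - 4)*(c^2 + 8*c + 16) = (c - 5)*(c - 4)*(c + 4)*(c + 4)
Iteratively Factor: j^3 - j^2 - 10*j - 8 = (j + 1)*(j^2 - 2*j - 8) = (j + 1)*(j + 2)*(j - 4)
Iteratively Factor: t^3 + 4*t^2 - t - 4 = (t + 1)*(t^2 + 3*t - 4) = (t - 1)*(t + 1)*(t + 4)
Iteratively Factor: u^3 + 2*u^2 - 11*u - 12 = (u - 3)*(u^2 + 5*u + 4) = (u - 3)*(u + 4)*(u + 1)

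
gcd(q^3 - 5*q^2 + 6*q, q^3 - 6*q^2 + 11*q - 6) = q^2 - 5*q + 6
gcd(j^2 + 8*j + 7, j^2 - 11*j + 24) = 1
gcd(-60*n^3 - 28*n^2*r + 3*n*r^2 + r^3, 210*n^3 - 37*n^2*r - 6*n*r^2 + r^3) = -30*n^2 + n*r + r^2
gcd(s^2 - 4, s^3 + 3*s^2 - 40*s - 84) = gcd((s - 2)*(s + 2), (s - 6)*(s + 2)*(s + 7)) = s + 2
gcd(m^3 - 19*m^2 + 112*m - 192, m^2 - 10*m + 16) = m - 8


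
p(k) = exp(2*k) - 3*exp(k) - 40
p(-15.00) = -40.00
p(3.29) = 600.01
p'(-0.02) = -1.02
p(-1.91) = -40.42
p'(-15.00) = 0.00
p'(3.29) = 1360.55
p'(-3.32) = -0.11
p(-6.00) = -40.01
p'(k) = 2*exp(2*k) - 3*exp(k)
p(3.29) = 600.01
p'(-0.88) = -0.90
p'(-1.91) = -0.40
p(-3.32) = -40.11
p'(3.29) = 1360.55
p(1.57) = -31.32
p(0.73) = -41.92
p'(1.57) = 31.79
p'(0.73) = 2.39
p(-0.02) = -41.98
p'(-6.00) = -0.00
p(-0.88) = -41.07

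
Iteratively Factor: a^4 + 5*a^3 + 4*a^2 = (a + 1)*(a^3 + 4*a^2) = (a + 1)*(a + 4)*(a^2) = a*(a + 1)*(a + 4)*(a)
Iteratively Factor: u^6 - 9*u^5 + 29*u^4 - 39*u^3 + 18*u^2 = (u - 3)*(u^5 - 6*u^4 + 11*u^3 - 6*u^2) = (u - 3)^2*(u^4 - 3*u^3 + 2*u^2) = (u - 3)^2*(u - 1)*(u^3 - 2*u^2) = u*(u - 3)^2*(u - 1)*(u^2 - 2*u) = u^2*(u - 3)^2*(u - 1)*(u - 2)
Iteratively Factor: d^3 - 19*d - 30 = (d + 2)*(d^2 - 2*d - 15) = (d - 5)*(d + 2)*(d + 3)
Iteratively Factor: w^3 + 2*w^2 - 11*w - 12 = (w + 1)*(w^2 + w - 12) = (w - 3)*(w + 1)*(w + 4)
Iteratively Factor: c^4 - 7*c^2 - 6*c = (c + 1)*(c^3 - c^2 - 6*c) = (c + 1)*(c + 2)*(c^2 - 3*c) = (c - 3)*(c + 1)*(c + 2)*(c)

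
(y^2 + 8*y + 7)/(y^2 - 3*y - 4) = (y + 7)/(y - 4)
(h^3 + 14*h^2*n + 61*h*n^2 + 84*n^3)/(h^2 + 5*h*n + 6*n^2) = (h^2 + 11*h*n + 28*n^2)/(h + 2*n)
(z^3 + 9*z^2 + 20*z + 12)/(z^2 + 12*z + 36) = (z^2 + 3*z + 2)/(z + 6)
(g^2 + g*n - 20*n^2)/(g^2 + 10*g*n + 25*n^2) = (g - 4*n)/(g + 5*n)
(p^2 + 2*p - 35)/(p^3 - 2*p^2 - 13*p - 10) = (p + 7)/(p^2 + 3*p + 2)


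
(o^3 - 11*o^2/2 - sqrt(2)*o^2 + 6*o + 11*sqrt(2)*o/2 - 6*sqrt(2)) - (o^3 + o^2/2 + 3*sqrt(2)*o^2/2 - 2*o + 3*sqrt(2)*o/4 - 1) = -6*o^2 - 5*sqrt(2)*o^2/2 + 19*sqrt(2)*o/4 + 8*o - 6*sqrt(2) + 1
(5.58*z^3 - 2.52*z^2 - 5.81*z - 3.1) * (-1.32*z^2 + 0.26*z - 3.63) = -7.3656*z^5 + 4.7772*z^4 - 13.2414*z^3 + 11.729*z^2 + 20.2843*z + 11.253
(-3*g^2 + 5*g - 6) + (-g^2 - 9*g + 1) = -4*g^2 - 4*g - 5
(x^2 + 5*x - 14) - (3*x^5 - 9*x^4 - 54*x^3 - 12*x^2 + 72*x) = -3*x^5 + 9*x^4 + 54*x^3 + 13*x^2 - 67*x - 14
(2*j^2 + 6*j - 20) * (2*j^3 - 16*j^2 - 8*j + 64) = 4*j^5 - 20*j^4 - 152*j^3 + 400*j^2 + 544*j - 1280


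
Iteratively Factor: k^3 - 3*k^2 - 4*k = (k - 4)*(k^2 + k) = (k - 4)*(k + 1)*(k)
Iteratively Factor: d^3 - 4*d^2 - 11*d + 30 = (d - 5)*(d^2 + d - 6) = (d - 5)*(d + 3)*(d - 2)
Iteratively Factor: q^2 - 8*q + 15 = (q - 3)*(q - 5)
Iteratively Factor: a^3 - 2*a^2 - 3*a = (a)*(a^2 - 2*a - 3) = a*(a - 3)*(a + 1)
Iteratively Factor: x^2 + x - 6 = (x + 3)*(x - 2)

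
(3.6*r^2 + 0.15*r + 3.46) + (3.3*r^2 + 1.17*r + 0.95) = 6.9*r^2 + 1.32*r + 4.41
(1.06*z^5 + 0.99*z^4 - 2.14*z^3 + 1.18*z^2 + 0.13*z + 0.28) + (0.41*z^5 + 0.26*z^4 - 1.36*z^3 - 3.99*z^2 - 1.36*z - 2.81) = 1.47*z^5 + 1.25*z^4 - 3.5*z^3 - 2.81*z^2 - 1.23*z - 2.53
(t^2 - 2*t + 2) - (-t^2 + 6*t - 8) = 2*t^2 - 8*t + 10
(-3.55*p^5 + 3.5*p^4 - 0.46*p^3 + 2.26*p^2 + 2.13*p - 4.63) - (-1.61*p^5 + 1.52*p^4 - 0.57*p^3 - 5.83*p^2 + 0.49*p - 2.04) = -1.94*p^5 + 1.98*p^4 + 0.11*p^3 + 8.09*p^2 + 1.64*p - 2.59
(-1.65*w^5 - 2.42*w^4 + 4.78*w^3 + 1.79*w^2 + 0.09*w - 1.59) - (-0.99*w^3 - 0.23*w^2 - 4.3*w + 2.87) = -1.65*w^5 - 2.42*w^4 + 5.77*w^3 + 2.02*w^2 + 4.39*w - 4.46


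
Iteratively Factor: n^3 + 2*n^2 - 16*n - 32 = (n + 2)*(n^2 - 16) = (n + 2)*(n + 4)*(n - 4)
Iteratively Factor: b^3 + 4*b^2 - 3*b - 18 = (b - 2)*(b^2 + 6*b + 9) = (b - 2)*(b + 3)*(b + 3)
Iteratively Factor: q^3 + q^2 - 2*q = (q - 1)*(q^2 + 2*q) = q*(q - 1)*(q + 2)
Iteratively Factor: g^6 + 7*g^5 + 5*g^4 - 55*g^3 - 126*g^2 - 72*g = (g)*(g^5 + 7*g^4 + 5*g^3 - 55*g^2 - 126*g - 72) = g*(g + 3)*(g^4 + 4*g^3 - 7*g^2 - 34*g - 24) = g*(g + 1)*(g + 3)*(g^3 + 3*g^2 - 10*g - 24) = g*(g + 1)*(g + 2)*(g + 3)*(g^2 + g - 12) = g*(g + 1)*(g + 2)*(g + 3)*(g + 4)*(g - 3)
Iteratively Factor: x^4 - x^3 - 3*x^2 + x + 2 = (x + 1)*(x^3 - 2*x^2 - x + 2) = (x - 1)*(x + 1)*(x^2 - x - 2) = (x - 1)*(x + 1)^2*(x - 2)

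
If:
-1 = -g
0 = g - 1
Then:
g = 1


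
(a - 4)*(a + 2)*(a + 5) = a^3 + 3*a^2 - 18*a - 40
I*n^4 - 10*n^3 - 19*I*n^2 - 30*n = n*(n + 5*I)*(n + 6*I)*(I*n + 1)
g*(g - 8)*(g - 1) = g^3 - 9*g^2 + 8*g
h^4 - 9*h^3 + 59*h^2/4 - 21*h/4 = h*(h - 7)*(h - 3/2)*(h - 1/2)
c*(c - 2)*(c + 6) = c^3 + 4*c^2 - 12*c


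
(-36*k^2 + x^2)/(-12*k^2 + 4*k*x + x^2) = (-6*k + x)/(-2*k + x)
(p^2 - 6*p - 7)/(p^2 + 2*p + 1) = (p - 7)/(p + 1)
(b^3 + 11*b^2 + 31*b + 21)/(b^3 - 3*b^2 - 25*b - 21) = (b + 7)/(b - 7)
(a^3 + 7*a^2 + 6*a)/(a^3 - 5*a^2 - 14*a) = (a^2 + 7*a + 6)/(a^2 - 5*a - 14)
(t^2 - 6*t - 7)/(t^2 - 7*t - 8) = (t - 7)/(t - 8)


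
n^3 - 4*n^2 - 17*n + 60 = (n - 5)*(n - 3)*(n + 4)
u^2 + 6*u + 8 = (u + 2)*(u + 4)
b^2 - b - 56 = (b - 8)*(b + 7)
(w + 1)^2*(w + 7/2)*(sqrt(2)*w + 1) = sqrt(2)*w^4 + w^3 + 11*sqrt(2)*w^3/2 + 11*w^2/2 + 8*sqrt(2)*w^2 + 7*sqrt(2)*w/2 + 8*w + 7/2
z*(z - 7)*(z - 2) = z^3 - 9*z^2 + 14*z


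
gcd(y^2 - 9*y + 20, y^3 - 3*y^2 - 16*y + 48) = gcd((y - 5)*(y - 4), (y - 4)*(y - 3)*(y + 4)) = y - 4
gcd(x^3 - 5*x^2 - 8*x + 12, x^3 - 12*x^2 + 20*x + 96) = x^2 - 4*x - 12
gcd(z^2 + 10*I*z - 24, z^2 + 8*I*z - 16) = z + 4*I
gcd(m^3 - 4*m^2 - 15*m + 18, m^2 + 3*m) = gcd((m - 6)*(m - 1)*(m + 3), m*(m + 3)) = m + 3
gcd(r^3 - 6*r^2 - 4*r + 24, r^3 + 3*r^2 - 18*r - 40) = r + 2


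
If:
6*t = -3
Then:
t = -1/2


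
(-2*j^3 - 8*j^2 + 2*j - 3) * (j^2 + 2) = -2*j^5 - 8*j^4 - 2*j^3 - 19*j^2 + 4*j - 6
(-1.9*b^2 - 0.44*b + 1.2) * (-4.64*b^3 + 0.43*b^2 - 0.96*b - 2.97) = 8.816*b^5 + 1.2246*b^4 - 3.9332*b^3 + 6.5814*b^2 + 0.1548*b - 3.564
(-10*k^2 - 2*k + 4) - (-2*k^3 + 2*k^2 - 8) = 2*k^3 - 12*k^2 - 2*k + 12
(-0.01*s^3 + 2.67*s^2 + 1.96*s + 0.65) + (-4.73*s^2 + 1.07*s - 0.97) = -0.01*s^3 - 2.06*s^2 + 3.03*s - 0.32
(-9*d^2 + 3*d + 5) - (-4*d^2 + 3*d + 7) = -5*d^2 - 2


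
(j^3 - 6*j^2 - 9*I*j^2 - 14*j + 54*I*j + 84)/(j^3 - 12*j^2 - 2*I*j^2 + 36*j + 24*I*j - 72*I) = (j - 7*I)/(j - 6)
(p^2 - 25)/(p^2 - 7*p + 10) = (p + 5)/(p - 2)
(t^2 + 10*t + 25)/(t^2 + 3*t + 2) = (t^2 + 10*t + 25)/(t^2 + 3*t + 2)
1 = 1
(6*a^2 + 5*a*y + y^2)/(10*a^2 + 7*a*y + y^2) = (3*a + y)/(5*a + y)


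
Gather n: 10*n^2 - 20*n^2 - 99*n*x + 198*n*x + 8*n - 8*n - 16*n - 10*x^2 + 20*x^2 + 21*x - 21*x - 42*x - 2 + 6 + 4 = -10*n^2 + n*(99*x - 16) + 10*x^2 - 42*x + 8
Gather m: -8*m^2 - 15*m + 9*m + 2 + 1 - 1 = -8*m^2 - 6*m + 2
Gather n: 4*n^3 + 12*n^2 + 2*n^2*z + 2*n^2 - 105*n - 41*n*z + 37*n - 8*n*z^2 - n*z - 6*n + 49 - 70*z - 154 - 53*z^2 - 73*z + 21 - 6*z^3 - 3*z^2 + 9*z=4*n^3 + n^2*(2*z + 14) + n*(-8*z^2 - 42*z - 74) - 6*z^3 - 56*z^2 - 134*z - 84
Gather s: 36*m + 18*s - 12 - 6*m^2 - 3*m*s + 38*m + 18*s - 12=-6*m^2 + 74*m + s*(36 - 3*m) - 24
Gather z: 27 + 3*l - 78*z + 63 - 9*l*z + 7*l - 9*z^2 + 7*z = 10*l - 9*z^2 + z*(-9*l - 71) + 90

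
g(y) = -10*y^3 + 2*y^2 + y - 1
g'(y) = -30*y^2 + 4*y + 1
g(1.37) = -21.59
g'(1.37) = -49.83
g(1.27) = -16.99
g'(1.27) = -42.31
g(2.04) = -75.53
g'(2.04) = -115.69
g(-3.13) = 322.11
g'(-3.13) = -305.43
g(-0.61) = 1.40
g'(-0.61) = -12.60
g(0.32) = -0.80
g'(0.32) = -0.79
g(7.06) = -3413.21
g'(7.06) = -1466.07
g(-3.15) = 328.25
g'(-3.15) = -309.28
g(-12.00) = 17555.00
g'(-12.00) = -4367.00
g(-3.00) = 284.00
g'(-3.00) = -281.00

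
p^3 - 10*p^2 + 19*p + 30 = (p - 6)*(p - 5)*(p + 1)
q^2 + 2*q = q*(q + 2)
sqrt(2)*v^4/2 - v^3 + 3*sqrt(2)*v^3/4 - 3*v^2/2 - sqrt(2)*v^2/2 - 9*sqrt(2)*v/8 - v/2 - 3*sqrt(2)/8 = (v + 1/2)*(v + 1)*(v - 3*sqrt(2)/2)*(sqrt(2)*v/2 + 1/2)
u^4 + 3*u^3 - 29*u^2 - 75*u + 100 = (u - 5)*(u - 1)*(u + 4)*(u + 5)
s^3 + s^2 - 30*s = s*(s - 5)*(s + 6)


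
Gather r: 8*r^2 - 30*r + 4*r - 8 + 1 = 8*r^2 - 26*r - 7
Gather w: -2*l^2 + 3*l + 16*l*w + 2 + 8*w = -2*l^2 + 3*l + w*(16*l + 8) + 2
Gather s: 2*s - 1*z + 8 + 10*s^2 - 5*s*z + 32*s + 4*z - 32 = 10*s^2 + s*(34 - 5*z) + 3*z - 24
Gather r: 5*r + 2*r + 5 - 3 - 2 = 7*r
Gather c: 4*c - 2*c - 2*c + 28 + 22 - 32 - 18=0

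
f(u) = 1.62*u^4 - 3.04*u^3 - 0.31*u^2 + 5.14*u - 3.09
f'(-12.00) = -12498.14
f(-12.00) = 38736.03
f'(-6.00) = -1719.14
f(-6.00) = 2711.07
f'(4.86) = 530.56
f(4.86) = 569.38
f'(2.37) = 38.71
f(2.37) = 17.99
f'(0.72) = 2.38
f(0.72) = -0.25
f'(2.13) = 25.06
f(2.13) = 10.42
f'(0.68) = 2.54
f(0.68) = -0.35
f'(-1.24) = -20.47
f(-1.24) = -0.31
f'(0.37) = 3.99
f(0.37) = -1.35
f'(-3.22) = -303.77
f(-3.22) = 252.80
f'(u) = 6.48*u^3 - 9.12*u^2 - 0.62*u + 5.14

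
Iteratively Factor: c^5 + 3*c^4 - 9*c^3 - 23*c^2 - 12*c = (c - 3)*(c^4 + 6*c^3 + 9*c^2 + 4*c) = (c - 3)*(c + 1)*(c^3 + 5*c^2 + 4*c) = c*(c - 3)*(c + 1)*(c^2 + 5*c + 4) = c*(c - 3)*(c + 1)^2*(c + 4)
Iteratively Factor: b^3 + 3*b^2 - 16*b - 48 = (b + 4)*(b^2 - b - 12) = (b - 4)*(b + 4)*(b + 3)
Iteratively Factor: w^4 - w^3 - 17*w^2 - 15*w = (w - 5)*(w^3 + 4*w^2 + 3*w) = (w - 5)*(w + 3)*(w^2 + w) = w*(w - 5)*(w + 3)*(w + 1)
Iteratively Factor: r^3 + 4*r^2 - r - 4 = (r + 1)*(r^2 + 3*r - 4) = (r + 1)*(r + 4)*(r - 1)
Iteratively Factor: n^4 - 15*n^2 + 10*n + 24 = (n + 1)*(n^3 - n^2 - 14*n + 24) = (n + 1)*(n + 4)*(n^2 - 5*n + 6) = (n - 2)*(n + 1)*(n + 4)*(n - 3)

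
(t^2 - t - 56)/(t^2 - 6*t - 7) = (-t^2 + t + 56)/(-t^2 + 6*t + 7)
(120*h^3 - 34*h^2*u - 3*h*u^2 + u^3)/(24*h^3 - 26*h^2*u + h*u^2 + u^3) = (-5*h + u)/(-h + u)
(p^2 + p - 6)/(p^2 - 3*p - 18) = (p - 2)/(p - 6)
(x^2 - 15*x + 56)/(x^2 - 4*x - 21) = (x - 8)/(x + 3)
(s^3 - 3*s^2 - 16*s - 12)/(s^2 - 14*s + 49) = (s^3 - 3*s^2 - 16*s - 12)/(s^2 - 14*s + 49)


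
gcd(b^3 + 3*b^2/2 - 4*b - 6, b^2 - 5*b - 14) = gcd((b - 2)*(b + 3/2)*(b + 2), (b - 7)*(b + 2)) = b + 2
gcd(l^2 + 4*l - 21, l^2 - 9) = l - 3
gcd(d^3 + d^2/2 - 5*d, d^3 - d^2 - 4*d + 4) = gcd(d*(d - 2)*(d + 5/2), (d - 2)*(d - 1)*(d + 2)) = d - 2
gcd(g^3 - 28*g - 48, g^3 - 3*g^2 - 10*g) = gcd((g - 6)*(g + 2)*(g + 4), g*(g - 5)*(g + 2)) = g + 2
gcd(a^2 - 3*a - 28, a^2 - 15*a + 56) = a - 7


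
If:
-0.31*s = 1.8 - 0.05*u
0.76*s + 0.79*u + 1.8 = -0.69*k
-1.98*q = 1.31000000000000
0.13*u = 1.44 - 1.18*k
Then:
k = 0.99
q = -0.66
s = -5.47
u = 2.12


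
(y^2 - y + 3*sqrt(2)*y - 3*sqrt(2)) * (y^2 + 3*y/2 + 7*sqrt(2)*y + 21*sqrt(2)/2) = y^4 + y^3/2 + 10*sqrt(2)*y^3 + 5*sqrt(2)*y^2 + 81*y^2/2 - 15*sqrt(2)*y + 21*y - 63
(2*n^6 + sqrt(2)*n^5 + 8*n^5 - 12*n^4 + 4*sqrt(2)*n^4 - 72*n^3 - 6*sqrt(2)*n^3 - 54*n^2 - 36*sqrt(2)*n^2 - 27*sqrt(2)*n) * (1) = 2*n^6 + sqrt(2)*n^5 + 8*n^5 - 12*n^4 + 4*sqrt(2)*n^4 - 72*n^3 - 6*sqrt(2)*n^3 - 54*n^2 - 36*sqrt(2)*n^2 - 27*sqrt(2)*n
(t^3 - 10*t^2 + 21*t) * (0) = 0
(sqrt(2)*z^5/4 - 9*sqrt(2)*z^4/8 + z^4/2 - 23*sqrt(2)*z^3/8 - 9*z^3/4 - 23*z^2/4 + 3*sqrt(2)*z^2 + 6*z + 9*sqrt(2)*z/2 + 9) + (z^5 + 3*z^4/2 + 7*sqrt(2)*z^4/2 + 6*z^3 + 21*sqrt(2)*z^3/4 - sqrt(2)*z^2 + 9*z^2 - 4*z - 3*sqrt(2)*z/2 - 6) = sqrt(2)*z^5/4 + z^5 + 2*z^4 + 19*sqrt(2)*z^4/8 + 19*sqrt(2)*z^3/8 + 15*z^3/4 + 2*sqrt(2)*z^2 + 13*z^2/4 + 2*z + 3*sqrt(2)*z + 3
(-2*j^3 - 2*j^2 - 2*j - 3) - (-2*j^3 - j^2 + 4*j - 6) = -j^2 - 6*j + 3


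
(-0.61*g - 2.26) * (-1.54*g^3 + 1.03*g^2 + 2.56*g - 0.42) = 0.9394*g^4 + 2.8521*g^3 - 3.8894*g^2 - 5.5294*g + 0.9492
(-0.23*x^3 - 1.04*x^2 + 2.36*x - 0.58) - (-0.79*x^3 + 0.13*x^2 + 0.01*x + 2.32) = 0.56*x^3 - 1.17*x^2 + 2.35*x - 2.9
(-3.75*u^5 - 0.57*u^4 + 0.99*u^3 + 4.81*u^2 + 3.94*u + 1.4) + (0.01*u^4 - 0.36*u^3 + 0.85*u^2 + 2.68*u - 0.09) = -3.75*u^5 - 0.56*u^4 + 0.63*u^3 + 5.66*u^2 + 6.62*u + 1.31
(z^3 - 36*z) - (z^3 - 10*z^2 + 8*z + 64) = 10*z^2 - 44*z - 64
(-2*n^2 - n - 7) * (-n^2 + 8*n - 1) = 2*n^4 - 15*n^3 + n^2 - 55*n + 7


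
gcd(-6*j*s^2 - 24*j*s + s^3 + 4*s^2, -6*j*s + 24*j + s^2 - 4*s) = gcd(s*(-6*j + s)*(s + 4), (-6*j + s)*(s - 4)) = -6*j + s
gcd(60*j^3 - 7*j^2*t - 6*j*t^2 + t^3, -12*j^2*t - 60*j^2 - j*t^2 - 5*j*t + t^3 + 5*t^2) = -12*j^2 - j*t + t^2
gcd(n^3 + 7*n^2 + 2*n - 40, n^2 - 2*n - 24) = n + 4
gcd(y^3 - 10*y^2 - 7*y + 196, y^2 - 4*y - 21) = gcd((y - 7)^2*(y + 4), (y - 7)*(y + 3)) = y - 7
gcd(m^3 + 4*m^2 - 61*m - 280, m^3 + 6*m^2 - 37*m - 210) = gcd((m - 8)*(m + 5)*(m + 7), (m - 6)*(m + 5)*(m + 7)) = m^2 + 12*m + 35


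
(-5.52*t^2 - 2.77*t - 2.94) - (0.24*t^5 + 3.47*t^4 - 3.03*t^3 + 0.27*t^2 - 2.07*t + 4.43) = -0.24*t^5 - 3.47*t^4 + 3.03*t^3 - 5.79*t^2 - 0.7*t - 7.37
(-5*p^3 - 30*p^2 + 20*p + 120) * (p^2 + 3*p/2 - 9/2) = -5*p^5 - 75*p^4/2 - 5*p^3/2 + 285*p^2 + 90*p - 540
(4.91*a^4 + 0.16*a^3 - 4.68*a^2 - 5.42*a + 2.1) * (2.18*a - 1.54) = 10.7038*a^5 - 7.2126*a^4 - 10.4488*a^3 - 4.6084*a^2 + 12.9248*a - 3.234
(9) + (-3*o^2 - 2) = 7 - 3*o^2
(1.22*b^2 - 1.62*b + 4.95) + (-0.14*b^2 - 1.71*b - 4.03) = 1.08*b^2 - 3.33*b + 0.92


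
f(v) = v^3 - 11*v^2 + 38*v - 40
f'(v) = 3*v^2 - 22*v + 38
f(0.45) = -25.04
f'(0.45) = 28.71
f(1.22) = -8.20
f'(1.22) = 15.63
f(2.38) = 1.61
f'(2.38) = 2.63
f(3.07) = 1.92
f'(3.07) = -1.27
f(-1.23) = -105.24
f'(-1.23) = 69.60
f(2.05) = 0.29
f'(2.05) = 5.51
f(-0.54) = -63.89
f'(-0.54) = 50.75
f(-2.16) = -183.48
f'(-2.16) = 99.52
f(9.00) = 140.00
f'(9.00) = 83.00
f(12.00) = 560.00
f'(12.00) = 206.00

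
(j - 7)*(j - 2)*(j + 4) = j^3 - 5*j^2 - 22*j + 56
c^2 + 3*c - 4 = (c - 1)*(c + 4)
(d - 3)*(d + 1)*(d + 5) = d^3 + 3*d^2 - 13*d - 15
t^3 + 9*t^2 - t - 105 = (t - 3)*(t + 5)*(t + 7)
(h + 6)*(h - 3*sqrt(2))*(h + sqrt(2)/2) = h^3 - 5*sqrt(2)*h^2/2 + 6*h^2 - 15*sqrt(2)*h - 3*h - 18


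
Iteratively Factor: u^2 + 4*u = (u)*(u + 4)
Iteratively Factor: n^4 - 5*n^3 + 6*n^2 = (n - 2)*(n^3 - 3*n^2) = (n - 3)*(n - 2)*(n^2) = n*(n - 3)*(n - 2)*(n)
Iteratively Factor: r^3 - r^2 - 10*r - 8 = (r + 1)*(r^2 - 2*r - 8) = (r + 1)*(r + 2)*(r - 4)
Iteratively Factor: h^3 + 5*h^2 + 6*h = (h + 2)*(h^2 + 3*h) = (h + 2)*(h + 3)*(h)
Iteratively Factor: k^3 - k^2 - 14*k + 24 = (k - 3)*(k^2 + 2*k - 8) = (k - 3)*(k + 4)*(k - 2)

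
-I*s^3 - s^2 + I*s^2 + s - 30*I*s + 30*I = (s - 6*I)*(s + 5*I)*(-I*s + I)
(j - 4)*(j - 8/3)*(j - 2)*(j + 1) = j^4 - 23*j^3/3 + 46*j^2/3 + 8*j/3 - 64/3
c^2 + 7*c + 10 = (c + 2)*(c + 5)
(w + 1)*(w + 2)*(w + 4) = w^3 + 7*w^2 + 14*w + 8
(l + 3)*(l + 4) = l^2 + 7*l + 12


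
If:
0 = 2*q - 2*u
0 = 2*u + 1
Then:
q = -1/2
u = -1/2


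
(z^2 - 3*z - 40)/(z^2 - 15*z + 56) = (z + 5)/(z - 7)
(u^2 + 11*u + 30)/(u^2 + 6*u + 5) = (u + 6)/(u + 1)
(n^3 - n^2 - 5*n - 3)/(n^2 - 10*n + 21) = (n^2 + 2*n + 1)/(n - 7)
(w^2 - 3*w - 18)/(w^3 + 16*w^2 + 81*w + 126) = (w - 6)/(w^2 + 13*w + 42)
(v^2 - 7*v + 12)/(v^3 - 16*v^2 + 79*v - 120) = (v - 4)/(v^2 - 13*v + 40)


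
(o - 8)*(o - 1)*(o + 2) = o^3 - 7*o^2 - 10*o + 16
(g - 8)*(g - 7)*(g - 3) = g^3 - 18*g^2 + 101*g - 168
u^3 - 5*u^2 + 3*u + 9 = (u - 3)^2*(u + 1)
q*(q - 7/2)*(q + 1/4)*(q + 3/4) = q^4 - 5*q^3/2 - 53*q^2/16 - 21*q/32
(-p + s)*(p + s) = -p^2 + s^2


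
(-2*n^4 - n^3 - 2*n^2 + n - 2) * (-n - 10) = 2*n^5 + 21*n^4 + 12*n^3 + 19*n^2 - 8*n + 20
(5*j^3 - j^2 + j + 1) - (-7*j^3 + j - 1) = 12*j^3 - j^2 + 2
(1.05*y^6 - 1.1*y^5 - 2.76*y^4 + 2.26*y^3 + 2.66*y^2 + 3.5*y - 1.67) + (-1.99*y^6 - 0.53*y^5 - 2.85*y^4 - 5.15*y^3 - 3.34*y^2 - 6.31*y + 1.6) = -0.94*y^6 - 1.63*y^5 - 5.61*y^4 - 2.89*y^3 - 0.68*y^2 - 2.81*y - 0.0699999999999998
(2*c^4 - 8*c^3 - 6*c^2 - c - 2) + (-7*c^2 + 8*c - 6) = 2*c^4 - 8*c^3 - 13*c^2 + 7*c - 8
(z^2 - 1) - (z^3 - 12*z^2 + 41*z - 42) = -z^3 + 13*z^2 - 41*z + 41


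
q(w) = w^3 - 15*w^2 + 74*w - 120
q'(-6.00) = 362.00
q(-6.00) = -1320.00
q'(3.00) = 11.00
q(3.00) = -6.00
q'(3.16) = 9.16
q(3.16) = -4.39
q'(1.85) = 28.77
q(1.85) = -28.11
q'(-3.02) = 191.96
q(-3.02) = -507.83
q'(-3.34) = 207.67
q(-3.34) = -571.75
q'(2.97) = 11.36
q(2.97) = -6.34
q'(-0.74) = 97.84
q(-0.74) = -183.38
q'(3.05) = 10.41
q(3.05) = -5.46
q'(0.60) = 57.08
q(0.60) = -80.78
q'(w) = 3*w^2 - 30*w + 74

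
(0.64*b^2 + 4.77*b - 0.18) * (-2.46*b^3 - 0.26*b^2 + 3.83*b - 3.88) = -1.5744*b^5 - 11.9006*b^4 + 1.6538*b^3 + 15.8327*b^2 - 19.197*b + 0.6984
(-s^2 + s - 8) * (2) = -2*s^2 + 2*s - 16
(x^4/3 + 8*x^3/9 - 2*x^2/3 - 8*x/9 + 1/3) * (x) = x^5/3 + 8*x^4/9 - 2*x^3/3 - 8*x^2/9 + x/3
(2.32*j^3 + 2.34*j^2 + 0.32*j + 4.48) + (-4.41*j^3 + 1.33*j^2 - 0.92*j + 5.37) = -2.09*j^3 + 3.67*j^2 - 0.6*j + 9.85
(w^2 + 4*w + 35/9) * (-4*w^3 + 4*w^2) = -4*w^5 - 12*w^4 + 4*w^3/9 + 140*w^2/9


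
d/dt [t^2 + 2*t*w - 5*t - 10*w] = 2*t + 2*w - 5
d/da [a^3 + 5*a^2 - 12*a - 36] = 3*a^2 + 10*a - 12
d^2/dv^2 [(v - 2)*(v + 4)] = 2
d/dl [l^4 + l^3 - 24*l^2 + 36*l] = 4*l^3 + 3*l^2 - 48*l + 36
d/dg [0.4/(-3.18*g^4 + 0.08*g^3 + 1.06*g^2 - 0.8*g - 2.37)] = (5.088*g^3 - 0.096*g^2 - 0.848*g + 0.32)/(3.18*g^4 - 0.08*g^3 - 1.06*g^2 + 0.8*g + 2.37)^2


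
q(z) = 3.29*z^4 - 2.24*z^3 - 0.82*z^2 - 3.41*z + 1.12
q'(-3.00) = -414.29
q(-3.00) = 330.94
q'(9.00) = 9031.15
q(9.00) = 19856.74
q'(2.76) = 217.56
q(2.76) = 129.28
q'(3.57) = 503.86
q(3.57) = 410.98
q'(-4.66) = -1473.42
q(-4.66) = 1777.34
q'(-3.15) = -476.25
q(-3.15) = 397.66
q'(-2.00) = -132.29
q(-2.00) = 75.22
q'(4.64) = 1158.95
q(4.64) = 1268.87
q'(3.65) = 541.01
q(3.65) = 452.76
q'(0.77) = -2.65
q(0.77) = -1.86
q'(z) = 13.16*z^3 - 6.72*z^2 - 1.64*z - 3.41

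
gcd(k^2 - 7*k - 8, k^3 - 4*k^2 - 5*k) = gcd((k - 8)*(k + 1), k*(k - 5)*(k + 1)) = k + 1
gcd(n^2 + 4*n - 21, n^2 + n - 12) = n - 3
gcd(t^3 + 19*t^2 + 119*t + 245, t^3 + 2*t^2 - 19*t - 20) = t + 5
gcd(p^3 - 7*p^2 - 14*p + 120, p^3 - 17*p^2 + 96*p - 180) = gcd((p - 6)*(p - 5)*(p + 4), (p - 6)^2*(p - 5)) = p^2 - 11*p + 30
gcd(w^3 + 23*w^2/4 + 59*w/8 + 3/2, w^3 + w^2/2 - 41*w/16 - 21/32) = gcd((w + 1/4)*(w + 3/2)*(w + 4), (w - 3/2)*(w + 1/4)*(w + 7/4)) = w + 1/4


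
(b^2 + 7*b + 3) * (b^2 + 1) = b^4 + 7*b^3 + 4*b^2 + 7*b + 3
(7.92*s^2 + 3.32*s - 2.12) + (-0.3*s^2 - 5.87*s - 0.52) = 7.62*s^2 - 2.55*s - 2.64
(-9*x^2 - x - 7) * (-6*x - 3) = 54*x^3 + 33*x^2 + 45*x + 21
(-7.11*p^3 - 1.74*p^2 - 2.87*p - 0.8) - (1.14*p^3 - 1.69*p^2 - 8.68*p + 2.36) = -8.25*p^3 - 0.05*p^2 + 5.81*p - 3.16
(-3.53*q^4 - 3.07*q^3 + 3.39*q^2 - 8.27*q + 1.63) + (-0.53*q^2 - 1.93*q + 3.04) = -3.53*q^4 - 3.07*q^3 + 2.86*q^2 - 10.2*q + 4.67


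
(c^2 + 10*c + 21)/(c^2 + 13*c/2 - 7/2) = 2*(c + 3)/(2*c - 1)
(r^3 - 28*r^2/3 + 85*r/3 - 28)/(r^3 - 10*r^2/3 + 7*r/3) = (r^2 - 7*r + 12)/(r*(r - 1))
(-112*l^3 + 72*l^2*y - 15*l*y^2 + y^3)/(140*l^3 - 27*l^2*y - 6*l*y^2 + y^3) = (-4*l + y)/(5*l + y)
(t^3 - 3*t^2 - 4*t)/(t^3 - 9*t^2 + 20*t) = (t + 1)/(t - 5)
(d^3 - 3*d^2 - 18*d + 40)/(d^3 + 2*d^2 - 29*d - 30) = (d^2 + 2*d - 8)/(d^2 + 7*d + 6)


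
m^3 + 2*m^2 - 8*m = m*(m - 2)*(m + 4)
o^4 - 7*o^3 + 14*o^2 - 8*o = o*(o - 4)*(o - 2)*(o - 1)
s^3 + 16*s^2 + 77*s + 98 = (s + 2)*(s + 7)^2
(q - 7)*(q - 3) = q^2 - 10*q + 21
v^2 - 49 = (v - 7)*(v + 7)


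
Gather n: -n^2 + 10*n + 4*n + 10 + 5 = -n^2 + 14*n + 15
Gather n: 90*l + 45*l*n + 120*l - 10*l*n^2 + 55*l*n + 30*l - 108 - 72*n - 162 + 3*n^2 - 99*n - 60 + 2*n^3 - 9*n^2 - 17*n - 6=240*l + 2*n^3 + n^2*(-10*l - 6) + n*(100*l - 188) - 336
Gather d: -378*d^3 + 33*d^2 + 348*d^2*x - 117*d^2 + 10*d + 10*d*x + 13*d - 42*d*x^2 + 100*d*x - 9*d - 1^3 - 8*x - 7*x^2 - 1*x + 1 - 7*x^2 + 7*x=-378*d^3 + d^2*(348*x - 84) + d*(-42*x^2 + 110*x + 14) - 14*x^2 - 2*x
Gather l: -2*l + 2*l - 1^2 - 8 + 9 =0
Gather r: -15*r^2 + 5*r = -15*r^2 + 5*r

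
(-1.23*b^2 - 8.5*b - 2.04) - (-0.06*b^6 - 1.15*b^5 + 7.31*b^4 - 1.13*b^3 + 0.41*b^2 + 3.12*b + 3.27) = 0.06*b^6 + 1.15*b^5 - 7.31*b^4 + 1.13*b^3 - 1.64*b^2 - 11.62*b - 5.31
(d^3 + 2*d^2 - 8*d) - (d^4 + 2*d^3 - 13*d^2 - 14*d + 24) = -d^4 - d^3 + 15*d^2 + 6*d - 24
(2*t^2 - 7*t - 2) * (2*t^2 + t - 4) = 4*t^4 - 12*t^3 - 19*t^2 + 26*t + 8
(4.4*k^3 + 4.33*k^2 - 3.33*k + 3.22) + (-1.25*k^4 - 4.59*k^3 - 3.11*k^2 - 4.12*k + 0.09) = -1.25*k^4 - 0.19*k^3 + 1.22*k^2 - 7.45*k + 3.31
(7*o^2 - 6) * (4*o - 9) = 28*o^3 - 63*o^2 - 24*o + 54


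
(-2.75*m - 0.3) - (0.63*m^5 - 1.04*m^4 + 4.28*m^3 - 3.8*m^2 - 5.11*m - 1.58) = -0.63*m^5 + 1.04*m^4 - 4.28*m^3 + 3.8*m^2 + 2.36*m + 1.28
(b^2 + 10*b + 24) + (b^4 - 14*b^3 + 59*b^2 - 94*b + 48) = b^4 - 14*b^3 + 60*b^2 - 84*b + 72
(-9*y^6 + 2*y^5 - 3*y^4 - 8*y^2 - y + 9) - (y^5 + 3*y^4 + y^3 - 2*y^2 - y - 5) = -9*y^6 + y^5 - 6*y^4 - y^3 - 6*y^2 + 14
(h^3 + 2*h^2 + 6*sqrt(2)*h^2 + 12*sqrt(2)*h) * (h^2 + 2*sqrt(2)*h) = h^5 + 2*h^4 + 8*sqrt(2)*h^4 + 16*sqrt(2)*h^3 + 24*h^3 + 48*h^2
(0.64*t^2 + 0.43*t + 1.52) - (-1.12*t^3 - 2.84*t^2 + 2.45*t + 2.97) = 1.12*t^3 + 3.48*t^2 - 2.02*t - 1.45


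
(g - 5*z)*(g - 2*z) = g^2 - 7*g*z + 10*z^2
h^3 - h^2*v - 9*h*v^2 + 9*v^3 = (h - 3*v)*(h - v)*(h + 3*v)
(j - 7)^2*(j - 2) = j^3 - 16*j^2 + 77*j - 98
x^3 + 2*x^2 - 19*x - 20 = (x - 4)*(x + 1)*(x + 5)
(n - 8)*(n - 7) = n^2 - 15*n + 56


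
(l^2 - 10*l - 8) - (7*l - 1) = l^2 - 17*l - 7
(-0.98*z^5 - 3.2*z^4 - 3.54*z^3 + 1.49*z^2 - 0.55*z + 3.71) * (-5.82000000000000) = 5.7036*z^5 + 18.624*z^4 + 20.6028*z^3 - 8.6718*z^2 + 3.201*z - 21.5922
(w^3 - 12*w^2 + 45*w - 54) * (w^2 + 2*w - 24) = w^5 - 10*w^4 - 3*w^3 + 324*w^2 - 1188*w + 1296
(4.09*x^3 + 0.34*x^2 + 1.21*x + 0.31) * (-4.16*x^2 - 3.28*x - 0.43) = -17.0144*x^5 - 14.8296*x^4 - 7.9075*x^3 - 5.4046*x^2 - 1.5371*x - 0.1333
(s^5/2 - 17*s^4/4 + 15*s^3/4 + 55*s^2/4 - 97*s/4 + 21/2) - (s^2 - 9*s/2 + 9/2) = s^5/2 - 17*s^4/4 + 15*s^3/4 + 51*s^2/4 - 79*s/4 + 6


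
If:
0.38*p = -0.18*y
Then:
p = -0.473684210526316*y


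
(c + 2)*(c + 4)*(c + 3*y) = c^3 + 3*c^2*y + 6*c^2 + 18*c*y + 8*c + 24*y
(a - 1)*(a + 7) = a^2 + 6*a - 7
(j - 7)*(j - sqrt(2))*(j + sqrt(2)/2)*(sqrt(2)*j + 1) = sqrt(2)*j^4 - 7*sqrt(2)*j^3 - 3*sqrt(2)*j^2/2 - j + 21*sqrt(2)*j/2 + 7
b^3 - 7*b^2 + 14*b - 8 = (b - 4)*(b - 2)*(b - 1)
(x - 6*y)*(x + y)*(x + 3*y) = x^3 - 2*x^2*y - 21*x*y^2 - 18*y^3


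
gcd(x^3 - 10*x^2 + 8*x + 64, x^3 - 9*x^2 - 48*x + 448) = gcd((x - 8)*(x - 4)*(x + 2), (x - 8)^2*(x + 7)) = x - 8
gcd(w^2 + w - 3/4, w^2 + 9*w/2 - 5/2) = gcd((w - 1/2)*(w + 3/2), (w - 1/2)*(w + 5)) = w - 1/2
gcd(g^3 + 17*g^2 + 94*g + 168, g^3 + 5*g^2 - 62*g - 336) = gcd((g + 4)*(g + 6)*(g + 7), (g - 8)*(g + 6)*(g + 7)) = g^2 + 13*g + 42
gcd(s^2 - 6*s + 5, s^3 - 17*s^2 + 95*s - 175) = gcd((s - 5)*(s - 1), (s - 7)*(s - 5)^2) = s - 5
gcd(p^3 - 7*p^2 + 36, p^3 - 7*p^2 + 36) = p^3 - 7*p^2 + 36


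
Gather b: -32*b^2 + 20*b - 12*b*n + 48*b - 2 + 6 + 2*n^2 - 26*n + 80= -32*b^2 + b*(68 - 12*n) + 2*n^2 - 26*n + 84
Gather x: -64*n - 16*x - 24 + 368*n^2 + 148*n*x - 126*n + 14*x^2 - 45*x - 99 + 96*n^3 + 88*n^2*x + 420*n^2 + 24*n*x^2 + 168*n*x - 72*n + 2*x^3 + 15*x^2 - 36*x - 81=96*n^3 + 788*n^2 - 262*n + 2*x^3 + x^2*(24*n + 29) + x*(88*n^2 + 316*n - 97) - 204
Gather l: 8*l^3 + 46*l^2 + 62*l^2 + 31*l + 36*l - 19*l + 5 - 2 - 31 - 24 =8*l^3 + 108*l^2 + 48*l - 52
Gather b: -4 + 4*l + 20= 4*l + 16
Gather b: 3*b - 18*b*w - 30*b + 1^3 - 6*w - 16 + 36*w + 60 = b*(-18*w - 27) + 30*w + 45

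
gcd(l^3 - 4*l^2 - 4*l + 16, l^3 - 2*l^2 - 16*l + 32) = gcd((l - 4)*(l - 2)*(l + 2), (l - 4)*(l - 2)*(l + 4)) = l^2 - 6*l + 8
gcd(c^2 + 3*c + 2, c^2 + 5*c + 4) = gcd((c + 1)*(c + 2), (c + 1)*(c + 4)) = c + 1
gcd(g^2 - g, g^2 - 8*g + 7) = g - 1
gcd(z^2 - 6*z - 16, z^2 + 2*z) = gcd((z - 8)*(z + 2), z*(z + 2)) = z + 2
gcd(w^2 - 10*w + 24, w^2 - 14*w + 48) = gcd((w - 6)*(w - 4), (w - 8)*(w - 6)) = w - 6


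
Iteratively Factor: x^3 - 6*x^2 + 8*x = (x)*(x^2 - 6*x + 8) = x*(x - 4)*(x - 2)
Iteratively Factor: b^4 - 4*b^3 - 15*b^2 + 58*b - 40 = (b + 4)*(b^3 - 8*b^2 + 17*b - 10) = (b - 1)*(b + 4)*(b^2 - 7*b + 10) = (b - 5)*(b - 1)*(b + 4)*(b - 2)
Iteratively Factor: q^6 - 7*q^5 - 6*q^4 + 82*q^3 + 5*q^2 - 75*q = (q)*(q^5 - 7*q^4 - 6*q^3 + 82*q^2 + 5*q - 75) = q*(q + 3)*(q^4 - 10*q^3 + 24*q^2 + 10*q - 25) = q*(q - 1)*(q + 3)*(q^3 - 9*q^2 + 15*q + 25) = q*(q - 5)*(q - 1)*(q + 3)*(q^2 - 4*q - 5) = q*(q - 5)*(q - 1)*(q + 1)*(q + 3)*(q - 5)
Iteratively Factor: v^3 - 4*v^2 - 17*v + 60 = (v - 5)*(v^2 + v - 12) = (v - 5)*(v + 4)*(v - 3)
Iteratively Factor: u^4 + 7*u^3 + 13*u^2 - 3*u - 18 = (u - 1)*(u^3 + 8*u^2 + 21*u + 18) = (u - 1)*(u + 3)*(u^2 + 5*u + 6) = (u - 1)*(u + 2)*(u + 3)*(u + 3)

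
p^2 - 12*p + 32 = (p - 8)*(p - 4)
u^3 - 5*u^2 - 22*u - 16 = (u - 8)*(u + 1)*(u + 2)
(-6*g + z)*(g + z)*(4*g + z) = -24*g^3 - 26*g^2*z - g*z^2 + z^3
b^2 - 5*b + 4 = (b - 4)*(b - 1)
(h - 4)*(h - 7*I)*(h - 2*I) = h^3 - 4*h^2 - 9*I*h^2 - 14*h + 36*I*h + 56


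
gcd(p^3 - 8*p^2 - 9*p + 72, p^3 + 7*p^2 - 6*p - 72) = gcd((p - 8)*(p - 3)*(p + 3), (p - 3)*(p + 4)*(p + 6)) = p - 3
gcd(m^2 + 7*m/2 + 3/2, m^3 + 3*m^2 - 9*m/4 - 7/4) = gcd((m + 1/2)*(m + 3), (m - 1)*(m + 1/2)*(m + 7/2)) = m + 1/2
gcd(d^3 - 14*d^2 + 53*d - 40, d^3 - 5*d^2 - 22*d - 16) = d - 8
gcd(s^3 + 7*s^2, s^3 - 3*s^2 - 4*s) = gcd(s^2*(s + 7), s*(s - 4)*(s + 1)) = s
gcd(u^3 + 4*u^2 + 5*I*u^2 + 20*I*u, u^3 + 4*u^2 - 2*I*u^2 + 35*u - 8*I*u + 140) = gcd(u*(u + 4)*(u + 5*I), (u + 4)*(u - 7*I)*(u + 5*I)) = u^2 + u*(4 + 5*I) + 20*I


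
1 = 1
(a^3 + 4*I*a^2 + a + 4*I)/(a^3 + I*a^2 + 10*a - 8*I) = (a + I)/(a - 2*I)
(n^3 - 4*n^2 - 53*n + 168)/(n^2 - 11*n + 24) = n + 7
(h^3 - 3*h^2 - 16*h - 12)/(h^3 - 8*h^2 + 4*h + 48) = (h + 1)/(h - 4)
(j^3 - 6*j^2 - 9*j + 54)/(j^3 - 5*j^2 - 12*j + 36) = (j - 3)/(j - 2)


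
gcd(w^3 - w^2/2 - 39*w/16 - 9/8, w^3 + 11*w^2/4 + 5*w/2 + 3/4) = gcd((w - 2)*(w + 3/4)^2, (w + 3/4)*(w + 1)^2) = w + 3/4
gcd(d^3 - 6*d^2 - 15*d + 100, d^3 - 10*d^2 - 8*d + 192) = d + 4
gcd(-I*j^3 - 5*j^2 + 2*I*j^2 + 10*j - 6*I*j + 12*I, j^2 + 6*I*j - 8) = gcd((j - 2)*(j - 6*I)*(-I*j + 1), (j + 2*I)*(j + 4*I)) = 1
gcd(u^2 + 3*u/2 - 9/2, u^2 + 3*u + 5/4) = 1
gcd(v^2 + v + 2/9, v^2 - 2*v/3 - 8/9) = v + 2/3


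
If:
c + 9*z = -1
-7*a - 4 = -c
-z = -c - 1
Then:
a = -5/7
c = -1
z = 0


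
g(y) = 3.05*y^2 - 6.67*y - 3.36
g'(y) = 6.1*y - 6.67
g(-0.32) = -0.91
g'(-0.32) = -8.62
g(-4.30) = 81.72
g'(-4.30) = -32.90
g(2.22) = -3.14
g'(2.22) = 6.87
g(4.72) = 33.11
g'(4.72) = 22.12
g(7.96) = 136.80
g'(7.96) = 41.89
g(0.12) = -4.12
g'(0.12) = -5.94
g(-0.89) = 4.99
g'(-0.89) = -12.10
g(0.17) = -4.41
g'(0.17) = -5.63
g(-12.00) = 515.88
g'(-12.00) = -79.87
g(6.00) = 66.42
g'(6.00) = 29.93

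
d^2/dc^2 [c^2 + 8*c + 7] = 2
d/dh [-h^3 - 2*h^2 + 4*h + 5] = -3*h^2 - 4*h + 4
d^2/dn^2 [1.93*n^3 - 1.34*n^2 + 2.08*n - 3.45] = 11.58*n - 2.68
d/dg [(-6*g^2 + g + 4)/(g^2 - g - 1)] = (5*g^2 + 4*g + 3)/(g^4 - 2*g^3 - g^2 + 2*g + 1)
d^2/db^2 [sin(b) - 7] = -sin(b)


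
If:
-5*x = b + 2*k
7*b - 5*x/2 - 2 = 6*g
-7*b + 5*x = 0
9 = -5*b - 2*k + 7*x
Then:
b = 45/64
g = 59/768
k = -45/16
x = 63/64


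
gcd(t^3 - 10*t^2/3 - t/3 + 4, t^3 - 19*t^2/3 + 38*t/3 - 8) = t^2 - 13*t/3 + 4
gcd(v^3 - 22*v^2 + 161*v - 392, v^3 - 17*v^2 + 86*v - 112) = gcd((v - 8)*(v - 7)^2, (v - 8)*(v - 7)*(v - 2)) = v^2 - 15*v + 56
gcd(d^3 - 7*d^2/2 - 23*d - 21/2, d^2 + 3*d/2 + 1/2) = d + 1/2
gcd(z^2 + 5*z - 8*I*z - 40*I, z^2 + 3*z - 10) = z + 5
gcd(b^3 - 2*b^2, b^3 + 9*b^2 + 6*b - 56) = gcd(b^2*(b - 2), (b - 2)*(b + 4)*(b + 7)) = b - 2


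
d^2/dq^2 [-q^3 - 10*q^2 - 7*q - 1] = -6*q - 20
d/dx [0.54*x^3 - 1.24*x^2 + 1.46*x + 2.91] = 1.62*x^2 - 2.48*x + 1.46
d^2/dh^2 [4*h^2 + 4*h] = 8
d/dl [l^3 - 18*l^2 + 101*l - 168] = 3*l^2 - 36*l + 101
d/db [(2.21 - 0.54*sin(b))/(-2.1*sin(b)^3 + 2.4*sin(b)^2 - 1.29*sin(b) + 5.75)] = (-2.268*sin(b)^3 + 15.219*sin(b)^2 - 10.608*sin(b) - 0.2541)*cos(b)/(4.41*sin(b)^6 - 10.08*sin(b)^5 + 11.178*sin(b)^4 - 30.342*sin(b)^3 + 29.2641*sin(b)^2 - 14.835*sin(b) + 33.0625)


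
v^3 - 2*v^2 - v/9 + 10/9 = (v - 5/3)*(v - 1)*(v + 2/3)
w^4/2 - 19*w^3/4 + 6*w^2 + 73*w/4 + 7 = (w/2 + 1/2)*(w - 7)*(w - 4)*(w + 1/2)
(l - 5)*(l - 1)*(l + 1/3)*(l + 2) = l^4 - 11*l^3/3 - 25*l^2/3 + 23*l/3 + 10/3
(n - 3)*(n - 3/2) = n^2 - 9*n/2 + 9/2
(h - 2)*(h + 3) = h^2 + h - 6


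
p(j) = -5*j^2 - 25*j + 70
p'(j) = -10*j - 25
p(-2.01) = 100.05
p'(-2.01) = -4.90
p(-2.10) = 100.45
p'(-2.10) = -4.00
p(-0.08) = 71.97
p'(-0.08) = -24.20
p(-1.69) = 97.97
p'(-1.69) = -8.10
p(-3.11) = 99.39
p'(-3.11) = 6.10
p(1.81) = 8.37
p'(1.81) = -43.10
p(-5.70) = 50.05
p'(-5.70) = 32.00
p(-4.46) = 82.04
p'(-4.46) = 19.60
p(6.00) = -260.00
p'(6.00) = -85.00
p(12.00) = -950.00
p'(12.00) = -145.00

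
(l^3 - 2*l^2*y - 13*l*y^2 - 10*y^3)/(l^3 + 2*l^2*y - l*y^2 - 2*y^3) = (-l + 5*y)/(-l + y)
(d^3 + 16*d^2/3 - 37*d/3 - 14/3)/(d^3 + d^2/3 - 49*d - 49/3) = (d - 2)/(d - 7)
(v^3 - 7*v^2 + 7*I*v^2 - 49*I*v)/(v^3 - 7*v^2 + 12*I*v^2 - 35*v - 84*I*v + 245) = v/(v + 5*I)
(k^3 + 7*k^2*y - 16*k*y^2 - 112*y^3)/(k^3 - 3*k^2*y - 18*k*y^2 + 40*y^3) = (k^2 + 3*k*y - 28*y^2)/(k^2 - 7*k*y + 10*y^2)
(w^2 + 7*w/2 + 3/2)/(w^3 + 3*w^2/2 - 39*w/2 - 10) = (w + 3)/(w^2 + w - 20)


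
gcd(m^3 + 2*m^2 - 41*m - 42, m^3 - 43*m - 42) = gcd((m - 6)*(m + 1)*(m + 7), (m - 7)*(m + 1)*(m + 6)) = m + 1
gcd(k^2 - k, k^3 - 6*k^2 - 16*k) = k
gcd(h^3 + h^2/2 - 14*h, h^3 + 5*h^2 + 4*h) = h^2 + 4*h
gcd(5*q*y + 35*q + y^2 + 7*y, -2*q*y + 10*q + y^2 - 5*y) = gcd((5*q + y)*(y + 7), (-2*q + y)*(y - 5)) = 1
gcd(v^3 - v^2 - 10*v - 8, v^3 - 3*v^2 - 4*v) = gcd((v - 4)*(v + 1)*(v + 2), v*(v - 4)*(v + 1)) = v^2 - 3*v - 4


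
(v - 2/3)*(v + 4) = v^2 + 10*v/3 - 8/3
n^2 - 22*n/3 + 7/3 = (n - 7)*(n - 1/3)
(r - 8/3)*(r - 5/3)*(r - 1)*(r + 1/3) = r^4 - 5*r^3 + 7*r^2 - 41*r/27 - 40/27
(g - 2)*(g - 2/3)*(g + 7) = g^3 + 13*g^2/3 - 52*g/3 + 28/3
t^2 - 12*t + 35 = (t - 7)*(t - 5)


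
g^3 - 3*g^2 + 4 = (g - 2)^2*(g + 1)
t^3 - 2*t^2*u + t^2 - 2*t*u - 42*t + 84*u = (t - 6)*(t + 7)*(t - 2*u)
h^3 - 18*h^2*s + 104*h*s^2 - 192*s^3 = (h - 8*s)*(h - 6*s)*(h - 4*s)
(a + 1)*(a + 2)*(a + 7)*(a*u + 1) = a^4*u + 10*a^3*u + a^3 + 23*a^2*u + 10*a^2 + 14*a*u + 23*a + 14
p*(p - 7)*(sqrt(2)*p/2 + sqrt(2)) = sqrt(2)*p^3/2 - 5*sqrt(2)*p^2/2 - 7*sqrt(2)*p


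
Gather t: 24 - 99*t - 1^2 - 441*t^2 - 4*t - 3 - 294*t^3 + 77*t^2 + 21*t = -294*t^3 - 364*t^2 - 82*t + 20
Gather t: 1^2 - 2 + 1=0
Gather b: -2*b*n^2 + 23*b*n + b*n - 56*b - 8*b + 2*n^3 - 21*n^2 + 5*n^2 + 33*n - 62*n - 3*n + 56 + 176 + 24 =b*(-2*n^2 + 24*n - 64) + 2*n^3 - 16*n^2 - 32*n + 256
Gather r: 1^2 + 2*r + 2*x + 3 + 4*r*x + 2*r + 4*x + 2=r*(4*x + 4) + 6*x + 6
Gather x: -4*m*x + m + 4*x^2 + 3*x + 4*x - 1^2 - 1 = m + 4*x^2 + x*(7 - 4*m) - 2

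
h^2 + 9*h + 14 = (h + 2)*(h + 7)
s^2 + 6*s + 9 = (s + 3)^2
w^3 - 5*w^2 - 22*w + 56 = (w - 7)*(w - 2)*(w + 4)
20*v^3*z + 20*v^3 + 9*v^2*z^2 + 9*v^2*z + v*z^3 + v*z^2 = (4*v + z)*(5*v + z)*(v*z + v)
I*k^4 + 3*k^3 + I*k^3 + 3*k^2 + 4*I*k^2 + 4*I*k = k*(k - 4*I)*(k + I)*(I*k + I)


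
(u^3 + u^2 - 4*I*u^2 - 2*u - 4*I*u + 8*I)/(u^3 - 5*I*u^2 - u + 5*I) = (u^2 + u*(2 - 4*I) - 8*I)/(u^2 + u*(1 - 5*I) - 5*I)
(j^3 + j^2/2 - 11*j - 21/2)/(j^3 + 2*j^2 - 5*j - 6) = (j - 7/2)/(j - 2)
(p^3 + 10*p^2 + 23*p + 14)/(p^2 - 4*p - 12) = (p^2 + 8*p + 7)/(p - 6)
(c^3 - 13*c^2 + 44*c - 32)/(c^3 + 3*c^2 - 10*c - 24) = (c^3 - 13*c^2 + 44*c - 32)/(c^3 + 3*c^2 - 10*c - 24)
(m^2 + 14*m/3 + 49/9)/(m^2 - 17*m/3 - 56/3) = (m + 7/3)/(m - 8)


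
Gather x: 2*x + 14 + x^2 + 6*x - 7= x^2 + 8*x + 7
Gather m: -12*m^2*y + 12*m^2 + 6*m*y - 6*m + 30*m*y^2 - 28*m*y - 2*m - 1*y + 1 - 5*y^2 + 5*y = m^2*(12 - 12*y) + m*(30*y^2 - 22*y - 8) - 5*y^2 + 4*y + 1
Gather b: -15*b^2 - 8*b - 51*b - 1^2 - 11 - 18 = -15*b^2 - 59*b - 30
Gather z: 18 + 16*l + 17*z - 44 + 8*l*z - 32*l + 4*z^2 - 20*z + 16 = -16*l + 4*z^2 + z*(8*l - 3) - 10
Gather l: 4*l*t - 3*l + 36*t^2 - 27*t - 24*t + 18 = l*(4*t - 3) + 36*t^2 - 51*t + 18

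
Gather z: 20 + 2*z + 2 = 2*z + 22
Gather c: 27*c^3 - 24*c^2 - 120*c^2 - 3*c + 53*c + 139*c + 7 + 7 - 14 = 27*c^3 - 144*c^2 + 189*c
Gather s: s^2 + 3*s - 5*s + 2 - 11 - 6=s^2 - 2*s - 15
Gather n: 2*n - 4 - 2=2*n - 6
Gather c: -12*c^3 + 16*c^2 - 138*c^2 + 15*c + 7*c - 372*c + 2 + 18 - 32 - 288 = -12*c^3 - 122*c^2 - 350*c - 300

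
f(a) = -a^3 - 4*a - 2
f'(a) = -3*a^2 - 4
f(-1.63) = 8.85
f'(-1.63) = -11.97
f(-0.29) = -0.82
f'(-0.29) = -4.25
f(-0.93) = 2.52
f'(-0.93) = -6.59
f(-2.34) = 20.17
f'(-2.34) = -20.43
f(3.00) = -41.00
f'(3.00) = -31.00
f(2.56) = -29.02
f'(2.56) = -23.66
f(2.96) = -39.77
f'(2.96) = -30.28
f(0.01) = -2.04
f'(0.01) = -4.00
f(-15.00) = 3433.00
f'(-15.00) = -679.00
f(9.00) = -767.00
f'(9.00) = -247.00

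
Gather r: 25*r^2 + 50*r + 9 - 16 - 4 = 25*r^2 + 50*r - 11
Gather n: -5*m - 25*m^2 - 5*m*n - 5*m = -25*m^2 - 5*m*n - 10*m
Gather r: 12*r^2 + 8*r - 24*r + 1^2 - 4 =12*r^2 - 16*r - 3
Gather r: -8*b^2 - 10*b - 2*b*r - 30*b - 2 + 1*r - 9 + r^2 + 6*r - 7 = -8*b^2 - 40*b + r^2 + r*(7 - 2*b) - 18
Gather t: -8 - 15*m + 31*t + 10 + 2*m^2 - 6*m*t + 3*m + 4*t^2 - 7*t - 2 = 2*m^2 - 12*m + 4*t^2 + t*(24 - 6*m)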